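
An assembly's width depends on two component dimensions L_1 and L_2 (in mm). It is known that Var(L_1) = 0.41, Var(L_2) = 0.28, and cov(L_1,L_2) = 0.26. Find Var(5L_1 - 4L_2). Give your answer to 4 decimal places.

Var(5L_1 - 4L_2) = (5)²·Var(L_1) + (-4)²·Var(L_2) + 2·(5)·(-4)·cov(L_1,L_2)
= 25·0.41 + 16·0.28 + -40·0.26 = 4.33

4.3300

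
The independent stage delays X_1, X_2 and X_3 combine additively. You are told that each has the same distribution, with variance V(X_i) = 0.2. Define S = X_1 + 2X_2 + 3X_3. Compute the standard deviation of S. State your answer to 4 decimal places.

By independence, V(S) = (1)²V(X_1) + (2)²V(X_2) + (3)²V(X_3)
= (1)²·0.2 + (2)²·0.2 + (3)²·0.2 = 2.8
SD(S) = √2.8 ≈ 1.6733

1.6733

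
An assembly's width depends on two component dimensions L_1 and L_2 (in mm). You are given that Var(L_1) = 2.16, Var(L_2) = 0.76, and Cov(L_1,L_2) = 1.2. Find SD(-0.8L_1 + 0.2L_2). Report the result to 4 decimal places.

1.0143

Var(-0.8L_1 + 0.2L_2) = (-0.8)²·Var(L_1) + (0.2)²·Var(L_2) + 2·(-0.8)·(0.2)·Cov(L_1,L_2)
= 0.64·2.16 + 0.04·0.76 + -0.32·1.2 = 1.0288
SD(-0.8L_1 + 0.2L_2) = √1.0288 ≈ 1.0143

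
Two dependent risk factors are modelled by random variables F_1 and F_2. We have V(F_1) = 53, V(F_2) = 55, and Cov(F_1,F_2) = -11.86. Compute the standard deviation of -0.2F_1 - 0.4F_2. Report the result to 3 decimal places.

3.004

V(-0.2F_1 - 0.4F_2) = (-0.2)²·V(F_1) + (-0.4)²·V(F_2) + 2·(-0.2)·(-0.4)·Cov(F_1,F_2)
= 0.04·53 + 0.16·55 + 0.16·-11.86 = 9.0224
sd(-0.2F_1 - 0.4F_2) = √9.0224 ≈ 3.004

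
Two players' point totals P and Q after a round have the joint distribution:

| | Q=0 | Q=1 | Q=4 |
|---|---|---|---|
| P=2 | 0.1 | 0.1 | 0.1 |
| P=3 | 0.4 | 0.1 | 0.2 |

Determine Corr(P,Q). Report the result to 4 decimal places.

-0.1001

E[P] = 2.7,  E[Q] = 1.4
E[PQ] = 3.7
Cov(P,Q) = E[PQ] − E[P]E[Q] = 3.7 − (2.7)(1.4) = -0.08
Var(P) = 0.21,  Var(Q) = 3.04
ρ = -0.08 / √(0.21·3.04) ≈ -0.1001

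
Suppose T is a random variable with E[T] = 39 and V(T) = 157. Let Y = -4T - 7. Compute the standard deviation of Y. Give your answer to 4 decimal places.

50.1199

V(-4T - 7) = (-4)²·157 = 2512
SD(Y) = √2512 ≈ 50.1199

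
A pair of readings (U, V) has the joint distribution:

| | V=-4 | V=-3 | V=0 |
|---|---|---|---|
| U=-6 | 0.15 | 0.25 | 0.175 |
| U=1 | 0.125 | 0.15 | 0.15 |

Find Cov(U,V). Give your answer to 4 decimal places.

0.1925

E[U] = -3.025,  E[V] = -2.3
E[UV] = 7.15
Cov(U,V) = E[UV] − E[U]E[V] = 7.15 − (-3.025)(-2.3) = 0.1925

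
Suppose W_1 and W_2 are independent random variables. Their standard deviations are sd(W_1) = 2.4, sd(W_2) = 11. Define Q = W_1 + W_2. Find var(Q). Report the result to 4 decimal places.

126.7600

var(W_1) = 5.76, var(W_2) = 121
By independence, var(Q) = (1)²var(W_1) + (1)²var(W_2)
= (1)²·5.76 + (1)²·121 = 126.76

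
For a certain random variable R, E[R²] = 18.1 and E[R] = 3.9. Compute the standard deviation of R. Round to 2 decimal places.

1.70

Var(R) = 18.1 − (3.9)² = 2.89
sd(R) = √2.89 ≈ 1.70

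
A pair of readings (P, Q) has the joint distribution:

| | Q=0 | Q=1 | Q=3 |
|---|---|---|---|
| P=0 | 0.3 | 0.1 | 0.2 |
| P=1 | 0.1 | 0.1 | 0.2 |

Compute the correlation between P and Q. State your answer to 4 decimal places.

E[P] = 0.4,  E[Q] = 1.4
E[PQ] = 0.7
Cov(P,Q) = E[PQ] − E[P]E[Q] = 0.7 − (0.4)(1.4) = 0.14
V(P) = 0.24,  V(Q) = 1.84
ρ = 0.14 / √(0.24·1.84) ≈ 0.2107

0.2107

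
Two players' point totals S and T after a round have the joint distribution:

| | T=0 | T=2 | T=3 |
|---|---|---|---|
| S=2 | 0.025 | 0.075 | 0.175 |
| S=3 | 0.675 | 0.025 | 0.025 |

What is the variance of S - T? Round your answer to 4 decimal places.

E[S] = 2.725,  E[T] = 0.8,  E[ST] = 1.725
V(S) = 7.625 − (2.725)² = 0.199375;  V(T) = 2.2 − (0.8)² = 1.56
Cov(S,T) = 1.725 − (2.725)(0.8) = -0.455
V(S - T) = (1)²·0.199375 + (-1)²·1.56 + 2·(1)·(-1)·-0.455 = 2.669375

2.6694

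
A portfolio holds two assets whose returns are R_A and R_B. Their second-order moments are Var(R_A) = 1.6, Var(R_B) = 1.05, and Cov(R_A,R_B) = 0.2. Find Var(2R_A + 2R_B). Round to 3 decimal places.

12.200

Var(2R_A + 2R_B) = (2)²·Var(R_A) + (2)²·Var(R_B) + 2·(2)·(2)·Cov(R_A,R_B)
= 4·1.6 + 4·1.05 + 8·0.2 = 12.2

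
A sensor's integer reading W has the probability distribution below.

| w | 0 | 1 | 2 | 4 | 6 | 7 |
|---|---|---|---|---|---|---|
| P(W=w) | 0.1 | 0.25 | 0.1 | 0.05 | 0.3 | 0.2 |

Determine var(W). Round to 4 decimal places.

7.2275

E[W] = (0)(0.1) + (1)(0.25) + (2)(0.1) + (4)(0.05) + (6)(0.3) + (7)(0.2) = 3.85
E[W²] = (0)²(0.1) + (1)²(0.25) + (2)²(0.1) + (4)²(0.05) + (6)²(0.3) + (7)²(0.2) = 22.05
var(W) = E[W²] − (E[W])² = 22.05 − (3.85)² = 7.2275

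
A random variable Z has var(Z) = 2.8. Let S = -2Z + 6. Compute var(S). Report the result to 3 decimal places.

var(-2Z + 6) = (-2)²·var(Z) = 4·2.8 = 11.2

11.200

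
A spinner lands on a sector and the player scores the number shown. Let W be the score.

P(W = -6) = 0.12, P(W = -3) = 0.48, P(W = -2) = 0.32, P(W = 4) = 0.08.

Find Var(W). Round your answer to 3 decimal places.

5.050

E[W] = (-6)(0.12) + (-3)(0.48) + (-2)(0.32) + (4)(0.08) = -2.48
E[W²] = (-6)²(0.12) + (-3)²(0.48) + (-2)²(0.32) + (4)²(0.08) = 11.2
Var(W) = E[W²] − (E[W])² = 11.2 − (-2.48)² = 5.0496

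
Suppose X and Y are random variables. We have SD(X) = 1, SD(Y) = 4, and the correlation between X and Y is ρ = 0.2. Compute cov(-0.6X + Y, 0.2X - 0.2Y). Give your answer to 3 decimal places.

-3.064

var(X) = (1)² = 1;  var(Y) = (4)² = 16
cov(X,Y) = ρ·SD(X)·SD(Y) = 0.2·1·4 = 0.8
cov(-0.6X + Y, 0.2X - 0.2Y) = (-0.6)(0.2)var(X) + (1)(-0.2)var(Y) + [(-0.6)(-0.2) + (1)(0.2)]cov(X,Y)
= -0.12·1 + -0.2·16 + 0.32·0.8 = -3.064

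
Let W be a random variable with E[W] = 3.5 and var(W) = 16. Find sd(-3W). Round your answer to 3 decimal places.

var(-3W) = (-3)²·16 = 144
sd(-3W) = √144 ≈ 12.000

12.000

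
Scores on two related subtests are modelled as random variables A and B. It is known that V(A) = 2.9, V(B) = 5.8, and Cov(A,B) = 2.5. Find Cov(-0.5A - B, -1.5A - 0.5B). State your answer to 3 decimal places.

Cov(-0.5A - B, -1.5A - 0.5B) = (-0.5)(-1.5)V(A) + (-1)(-0.5)V(B) + [(-0.5)(-0.5) + (-1)(-1.5)]Cov(A,B)
= 0.75·2.9 + 0.5·5.8 + 1.75·2.5 = 9.45

9.450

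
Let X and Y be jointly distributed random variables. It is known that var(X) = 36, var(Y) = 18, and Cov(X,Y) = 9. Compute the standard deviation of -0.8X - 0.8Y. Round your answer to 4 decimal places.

var(-0.8X - 0.8Y) = (-0.8)²·var(X) + (-0.8)²·var(Y) + 2·(-0.8)·(-0.8)·Cov(X,Y)
= 0.64·36 + 0.64·18 + 1.28·9 = 46.08
SD(-0.8X - 0.8Y) = √46.08 ≈ 6.7882

6.7882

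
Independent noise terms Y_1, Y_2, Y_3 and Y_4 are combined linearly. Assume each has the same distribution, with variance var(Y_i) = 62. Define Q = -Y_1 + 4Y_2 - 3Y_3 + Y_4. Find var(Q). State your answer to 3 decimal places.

By independence, var(Q) = (-1)²var(Y_1) + (4)²var(Y_2) + (-3)²var(Y_3) + (1)²var(Y_4)
= (-1)²·62 + (4)²·62 + (-3)²·62 + (1)²·62 = 1674

1674.000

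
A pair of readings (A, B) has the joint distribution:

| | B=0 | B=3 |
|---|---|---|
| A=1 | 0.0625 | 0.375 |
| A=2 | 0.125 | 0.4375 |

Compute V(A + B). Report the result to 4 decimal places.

E[A] = 1.5625,  E[B] = 2.4375,  E[AB] = 3.75
V(A) = 2.6875 − (1.5625)² = 0.24609375;  V(B) = 7.3125 − (2.4375)² = 1.37109375
cov(A,B) = 3.75 − (1.5625)(2.4375) = -0.05859375
V(A + B) = (1)²·0.24609375 + (1)²·1.37109375 + 2·(1)·(1)·-0.05859375 = 1.5

1.5000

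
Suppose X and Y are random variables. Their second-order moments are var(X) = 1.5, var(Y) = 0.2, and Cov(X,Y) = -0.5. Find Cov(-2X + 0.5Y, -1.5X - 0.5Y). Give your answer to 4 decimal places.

4.3250

Cov(-2X + 0.5Y, -1.5X - 0.5Y) = (-2)(-1.5)var(X) + (0.5)(-0.5)var(Y) + [(-2)(-0.5) + (0.5)(-1.5)]Cov(X,Y)
= 3·1.5 + -0.25·0.2 + 0.25·-0.5 = 4.325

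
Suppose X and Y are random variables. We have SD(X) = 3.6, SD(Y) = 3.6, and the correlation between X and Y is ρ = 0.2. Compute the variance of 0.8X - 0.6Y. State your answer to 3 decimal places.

10.472

V(X) = (3.6)² = 12.96;  V(Y) = (3.6)² = 12.96
Cov(X,Y) = ρ·SD(X)·SD(Y) = 0.2·3.6·3.6 = 2.592
V(0.8X - 0.6Y) = (0.8)²·V(X) + (-0.6)²·V(Y) + 2·(0.8)·(-0.6)·Cov(X,Y)
= 0.64·12.96 + 0.36·12.96 + -0.96·2.592 = 10.47168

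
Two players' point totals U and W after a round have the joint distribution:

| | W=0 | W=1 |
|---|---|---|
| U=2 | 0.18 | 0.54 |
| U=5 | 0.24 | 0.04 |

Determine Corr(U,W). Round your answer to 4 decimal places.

-0.5523

E[U] = 2.84,  E[W] = 0.58
E[UW] = 1.28
cov(U,W) = E[UW] − E[U]E[W] = 1.28 − (2.84)(0.58) = -0.3672
var(U) = 1.8144,  var(W) = 0.2436
ρ = -0.3672 / √(1.8144·0.2436) ≈ -0.5523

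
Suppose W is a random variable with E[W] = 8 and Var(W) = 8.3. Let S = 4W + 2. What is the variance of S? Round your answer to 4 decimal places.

Var(4W + 2) = (4)²·Var(W) = 16·8.3 = 132.8

132.8000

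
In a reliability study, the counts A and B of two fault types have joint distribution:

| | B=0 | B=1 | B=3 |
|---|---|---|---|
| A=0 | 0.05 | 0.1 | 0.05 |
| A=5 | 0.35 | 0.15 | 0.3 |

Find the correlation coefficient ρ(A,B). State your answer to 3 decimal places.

0.019

E[A] = 4,  E[B] = 1.3
E[AB] = 5.25
cov(A,B) = E[AB] − E[A]E[B] = 5.25 − (4)(1.3) = 0.05
Var(A) = 4,  Var(B) = 1.71
ρ = 0.05 / √(4·1.71) ≈ 0.019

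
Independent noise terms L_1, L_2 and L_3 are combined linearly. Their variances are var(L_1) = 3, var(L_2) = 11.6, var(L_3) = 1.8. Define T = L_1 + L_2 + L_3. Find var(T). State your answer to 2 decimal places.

16.40

By independence, var(T) = (1)²var(L_1) + (1)²var(L_2) + (1)²var(L_3)
= (1)²·3 + (1)²·11.6 + (1)²·1.8 = 16.4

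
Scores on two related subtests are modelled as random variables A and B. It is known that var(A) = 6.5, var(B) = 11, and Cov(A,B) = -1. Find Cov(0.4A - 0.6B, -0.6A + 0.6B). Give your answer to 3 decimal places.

-6.120

Cov(0.4A - 0.6B, -0.6A + 0.6B) = (0.4)(-0.6)var(A) + (-0.6)(0.6)var(B) + [(0.4)(0.6) + (-0.6)(-0.6)]Cov(A,B)
= -0.24·6.5 + -0.36·11 + 0.6·-1 = -6.12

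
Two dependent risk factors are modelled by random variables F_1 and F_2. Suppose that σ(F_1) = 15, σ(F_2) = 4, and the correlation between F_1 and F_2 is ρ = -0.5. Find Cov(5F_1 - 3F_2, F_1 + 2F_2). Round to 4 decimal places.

819.0000

V(F_1) = (15)² = 225;  V(F_2) = (4)² = 16
Cov(F_1,F_2) = ρ·σ(F_1)·σ(F_2) = -0.5·15·4 = -30
Cov(5F_1 - 3F_2, F_1 + 2F_2) = (5)(1)V(F_1) + (-3)(2)V(F_2) + [(5)(2) + (-3)(1)]Cov(F_1,F_2)
= 5·225 + -6·16 + 7·-30 = 819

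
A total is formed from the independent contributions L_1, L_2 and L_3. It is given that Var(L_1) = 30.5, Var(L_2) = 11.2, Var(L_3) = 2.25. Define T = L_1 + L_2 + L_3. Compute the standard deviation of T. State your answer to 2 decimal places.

6.63

By independence, Var(T) = (1)²Var(L_1) + (1)²Var(L_2) + (1)²Var(L_3)
= (1)²·30.5 + (1)²·11.2 + (1)²·2.25 = 43.95
sd(T) = √43.95 ≈ 6.63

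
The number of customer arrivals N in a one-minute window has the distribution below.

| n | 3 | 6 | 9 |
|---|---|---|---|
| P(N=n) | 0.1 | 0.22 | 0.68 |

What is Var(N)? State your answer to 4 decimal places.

3.9924

E[N] = (3)(0.1) + (6)(0.22) + (9)(0.68) = 7.74
E[N²] = (3)²(0.1) + (6)²(0.22) + (9)²(0.68) = 63.9
Var(N) = E[N²] − (E[N])² = 63.9 − (7.74)² = 3.9924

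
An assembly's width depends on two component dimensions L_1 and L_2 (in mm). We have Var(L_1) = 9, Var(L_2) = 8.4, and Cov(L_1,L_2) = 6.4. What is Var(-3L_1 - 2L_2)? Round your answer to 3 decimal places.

Var(-3L_1 - 2L_2) = (-3)²·Var(L_1) + (-2)²·Var(L_2) + 2·(-3)·(-2)·Cov(L_1,L_2)
= 9·9 + 4·8.4 + 12·6.4 = 191.4

191.400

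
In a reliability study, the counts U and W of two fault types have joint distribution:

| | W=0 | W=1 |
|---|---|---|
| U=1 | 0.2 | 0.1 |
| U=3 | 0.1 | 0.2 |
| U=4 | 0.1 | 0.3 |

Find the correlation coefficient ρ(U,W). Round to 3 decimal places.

E[U] = 2.8,  E[W] = 0.6
E[UW] = 1.9
cov(U,W) = E[UW] − E[U]E[W] = 1.9 − (2.8)(0.6) = 0.22
Var(U) = 1.56,  Var(W) = 0.24
ρ = 0.22 / √(1.56·0.24) ≈ 0.360

0.360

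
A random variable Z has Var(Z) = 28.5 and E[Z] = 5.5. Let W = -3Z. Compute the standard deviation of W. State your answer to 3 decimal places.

Var(-3Z) = (-3)²·28.5 = 256.5
SD(W) = √256.5 ≈ 16.016

16.016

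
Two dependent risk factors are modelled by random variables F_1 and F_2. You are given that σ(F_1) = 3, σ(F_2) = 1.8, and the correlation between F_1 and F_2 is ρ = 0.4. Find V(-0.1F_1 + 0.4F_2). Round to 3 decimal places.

0.436

V(F_1) = (3)² = 9;  V(F_2) = (1.8)² = 3.24
Cov(F_1,F_2) = ρ·σ(F_1)·σ(F_2) = 0.4·3·1.8 = 2.16
V(-0.1F_1 + 0.4F_2) = (-0.1)²·V(F_1) + (0.4)²·V(F_2) + 2·(-0.1)·(0.4)·Cov(F_1,F_2)
= 0.01·9 + 0.16·3.24 + -0.08·2.16 = 0.4356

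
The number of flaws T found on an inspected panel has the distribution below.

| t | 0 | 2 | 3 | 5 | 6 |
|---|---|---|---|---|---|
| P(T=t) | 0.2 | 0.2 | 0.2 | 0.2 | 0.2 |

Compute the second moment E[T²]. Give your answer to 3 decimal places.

E[T²] = (0)²(0.2) + (2)²(0.2) + (3)²(0.2) + (5)²(0.2) + (6)²(0.2) = 14.8

14.800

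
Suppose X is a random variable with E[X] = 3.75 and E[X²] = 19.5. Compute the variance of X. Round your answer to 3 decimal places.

5.438

V(X) = 19.5 − (3.75)² = 5.4375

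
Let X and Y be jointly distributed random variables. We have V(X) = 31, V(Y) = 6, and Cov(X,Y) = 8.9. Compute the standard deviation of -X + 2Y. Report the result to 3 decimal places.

V(-X + 2Y) = (-1)²·V(X) + (2)²·V(Y) + 2·(-1)·(2)·Cov(X,Y)
= 1·31 + 4·6 + -4·8.9 = 19.4
SD(-X + 2Y) = √19.4 ≈ 4.405

4.405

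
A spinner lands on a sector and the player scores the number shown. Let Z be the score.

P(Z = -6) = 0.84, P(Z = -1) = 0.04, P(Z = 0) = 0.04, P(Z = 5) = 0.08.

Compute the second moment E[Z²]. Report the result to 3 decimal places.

E[Z²] = (-6)²(0.84) + (-1)²(0.04) + (0)²(0.04) + (5)²(0.08) = 32.28

32.280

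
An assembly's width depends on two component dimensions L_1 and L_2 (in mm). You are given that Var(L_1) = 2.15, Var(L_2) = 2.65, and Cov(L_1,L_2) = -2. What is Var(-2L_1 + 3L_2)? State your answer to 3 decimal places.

56.450

Var(-2L_1 + 3L_2) = (-2)²·Var(L_1) + (3)²·Var(L_2) + 2·(-2)·(3)·Cov(L_1,L_2)
= 4·2.15 + 9·2.65 + -12·-2 = 56.45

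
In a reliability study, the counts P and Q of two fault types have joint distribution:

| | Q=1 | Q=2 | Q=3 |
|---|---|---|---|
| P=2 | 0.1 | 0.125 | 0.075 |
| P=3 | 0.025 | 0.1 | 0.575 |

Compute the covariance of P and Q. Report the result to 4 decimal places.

0.1825

E[P] = 2.7,  E[Q] = 2.525
E[PQ] = 7
Cov(P,Q) = E[PQ] − E[P]E[Q] = 7 − (2.7)(2.525) = 0.1825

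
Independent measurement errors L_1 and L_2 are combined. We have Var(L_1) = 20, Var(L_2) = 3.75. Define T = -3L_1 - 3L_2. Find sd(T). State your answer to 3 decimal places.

By independence, Var(T) = (-3)²Var(L_1) + (-3)²Var(L_2)
= (-3)²·20 + (-3)²·3.75 = 213.75
sd(T) = √213.75 ≈ 14.620

14.620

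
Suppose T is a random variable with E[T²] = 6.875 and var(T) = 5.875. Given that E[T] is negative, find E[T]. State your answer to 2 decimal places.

-1.00

(E[T])² = E[T²] − var(T) = 6.875 − 5.875 = 1
E[T] = −√1 = -1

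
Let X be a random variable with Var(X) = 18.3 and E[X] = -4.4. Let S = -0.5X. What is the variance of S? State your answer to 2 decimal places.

4.58

Var(-0.5X) = (-0.5)²·Var(X) = 0.25·18.3 = 4.575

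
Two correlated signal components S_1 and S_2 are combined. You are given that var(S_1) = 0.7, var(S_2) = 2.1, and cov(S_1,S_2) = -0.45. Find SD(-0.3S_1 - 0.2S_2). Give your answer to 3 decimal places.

var(-0.3S_1 - 0.2S_2) = (-0.3)²·var(S_1) + (-0.2)²·var(S_2) + 2·(-0.3)·(-0.2)·cov(S_1,S_2)
= 0.09·0.7 + 0.04·2.1 + 0.12·-0.45 = 0.093
SD(-0.3S_1 - 0.2S_2) = √0.093 ≈ 0.305

0.305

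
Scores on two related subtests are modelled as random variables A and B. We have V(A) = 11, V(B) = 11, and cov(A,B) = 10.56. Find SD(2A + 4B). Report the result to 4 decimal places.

19.7221

V(2A + 4B) = (2)²·V(A) + (4)²·V(B) + 2·(2)·(4)·cov(A,B)
= 4·11 + 16·11 + 16·10.56 = 388.96
SD(2A + 4B) = √388.96 ≈ 19.7221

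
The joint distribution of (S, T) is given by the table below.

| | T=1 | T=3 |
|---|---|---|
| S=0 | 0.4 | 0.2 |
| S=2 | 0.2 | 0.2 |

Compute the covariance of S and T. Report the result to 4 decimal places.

E[S] = 0.8,  E[T] = 1.8
E[ST] = 1.6
Cov(S,T) = E[ST] − E[S]E[T] = 1.6 − (0.8)(1.8) = 0.16

0.1600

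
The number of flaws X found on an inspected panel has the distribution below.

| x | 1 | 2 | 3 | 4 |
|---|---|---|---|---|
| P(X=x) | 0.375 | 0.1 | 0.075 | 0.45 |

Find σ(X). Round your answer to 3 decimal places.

1.375

E[X] = (1)(0.375) + (2)(0.1) + (3)(0.075) + (4)(0.45) = 2.6
E[X²] = (1)²(0.375) + (2)²(0.1) + (3)²(0.075) + (4)²(0.45) = 8.65
Var(X) = E[X²] − (E[X])² = 8.65 − (2.6)² = 1.89
σ(X) = √1.89 ≈ 1.375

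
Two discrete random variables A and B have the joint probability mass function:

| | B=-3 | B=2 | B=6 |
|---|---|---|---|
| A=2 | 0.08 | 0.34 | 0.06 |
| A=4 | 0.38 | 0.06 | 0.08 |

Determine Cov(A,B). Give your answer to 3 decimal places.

E[A] = 3.04,  E[B] = 0.26
E[AB] = -0.56
Cov(A,B) = E[AB] − E[A]E[B] = -0.56 − (3.04)(0.26) = -1.3504

-1.350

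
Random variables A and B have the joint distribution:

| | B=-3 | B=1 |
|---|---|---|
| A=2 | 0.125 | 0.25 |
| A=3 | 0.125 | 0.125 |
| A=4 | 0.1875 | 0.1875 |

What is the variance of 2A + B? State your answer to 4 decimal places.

E[A] = 3,  E[B] = -0.75,  E[AB] = -2.5
var(A) = 9.75 − (3)² = 0.75;  var(B) = 4.5 − (-0.75)² = 3.9375
cov(A,B) = -2.5 − (3)(-0.75) = -0.25
var(2A + B) = (2)²·0.75 + (1)²·3.9375 + 2·(2)·(1)·-0.25 = 5.9375

5.9375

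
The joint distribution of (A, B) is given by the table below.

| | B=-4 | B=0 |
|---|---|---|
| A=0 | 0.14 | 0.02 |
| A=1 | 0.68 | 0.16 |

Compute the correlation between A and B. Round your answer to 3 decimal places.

E[A] = 0.84,  E[B] = -3.28
E[AB] = -2.72
Cov(A,B) = E[AB] − E[A]E[B] = -2.72 − (0.84)(-3.28) = 0.0352
Var(A) = 0.1344,  Var(B) = 2.3616
ρ = 0.0352 / √(0.1344·2.3616) ≈ 0.062

0.062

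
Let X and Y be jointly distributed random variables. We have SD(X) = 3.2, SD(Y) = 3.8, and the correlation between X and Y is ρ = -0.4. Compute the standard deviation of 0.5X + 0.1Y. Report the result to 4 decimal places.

V(X) = (3.2)² = 10.24;  V(Y) = (3.8)² = 14.44
Cov(X,Y) = ρ·SD(X)·SD(Y) = -0.4·3.2·3.8 = -4.864
V(0.5X + 0.1Y) = (0.5)²·V(X) + (0.1)²·V(Y) + 2·(0.5)·(0.1)·Cov(X,Y)
= 0.25·10.24 + 0.01·14.44 + 0.1·-4.864 = 2.218
SD(0.5X + 0.1Y) = √2.218 ≈ 1.4893

1.4893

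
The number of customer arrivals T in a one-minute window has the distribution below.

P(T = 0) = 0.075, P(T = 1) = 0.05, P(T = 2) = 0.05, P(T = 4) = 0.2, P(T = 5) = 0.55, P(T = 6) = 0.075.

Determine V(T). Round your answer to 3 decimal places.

2.678

E[T] = (0)(0.075) + (1)(0.05) + (2)(0.05) + (4)(0.2) + (5)(0.55) + (6)(0.075) = 4.15
E[T²] = (0)²(0.075) + (1)²(0.05) + (2)²(0.05) + (4)²(0.2) + (5)²(0.55) + (6)²(0.075) = 19.9
V(T) = E[T²] − (E[T])² = 19.9 − (4.15)² = 2.6775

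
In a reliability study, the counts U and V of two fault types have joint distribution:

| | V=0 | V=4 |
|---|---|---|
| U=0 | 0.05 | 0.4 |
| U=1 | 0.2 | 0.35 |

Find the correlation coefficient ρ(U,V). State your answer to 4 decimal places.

E[U] = 0.55,  E[V] = 3
E[UV] = 1.4
cov(U,V) = E[UV] − E[U]E[V] = 1.4 − (0.55)(3) = -0.25
Var(U) = 0.2475,  Var(V) = 3
ρ = -0.25 / √(0.2475·3) ≈ -0.2901

-0.2901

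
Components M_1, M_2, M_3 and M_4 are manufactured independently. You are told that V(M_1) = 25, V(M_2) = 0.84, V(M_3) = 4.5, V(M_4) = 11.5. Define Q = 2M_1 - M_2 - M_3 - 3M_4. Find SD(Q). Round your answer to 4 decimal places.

14.4513

By independence, V(Q) = (2)²V(M_1) + (-1)²V(M_2) + (-1)²V(M_3) + (-3)²V(M_4)
= (2)²·25 + (-1)²·0.84 + (-1)²·4.5 + (-3)²·11.5 = 208.84
SD(Q) = √208.84 ≈ 14.4513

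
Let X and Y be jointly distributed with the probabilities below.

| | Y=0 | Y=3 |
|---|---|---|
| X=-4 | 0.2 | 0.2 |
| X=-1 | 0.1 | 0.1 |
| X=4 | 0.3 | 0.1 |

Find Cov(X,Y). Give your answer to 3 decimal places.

E[X] = -0.2,  E[Y] = 1.2
E[XY] = -1.5
Cov(X,Y) = E[XY] − E[X]E[Y] = -1.5 − (-0.2)(1.2) = -1.26

-1.260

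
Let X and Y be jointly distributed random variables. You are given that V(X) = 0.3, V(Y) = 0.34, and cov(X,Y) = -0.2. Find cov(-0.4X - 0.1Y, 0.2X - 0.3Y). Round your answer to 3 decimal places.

-0.034

cov(-0.4X - 0.1Y, 0.2X - 0.3Y) = (-0.4)(0.2)V(X) + (-0.1)(-0.3)V(Y) + [(-0.4)(-0.3) + (-0.1)(0.2)]cov(X,Y)
= -0.08·0.3 + 0.03·0.34 + 0.1·-0.2 = -0.0338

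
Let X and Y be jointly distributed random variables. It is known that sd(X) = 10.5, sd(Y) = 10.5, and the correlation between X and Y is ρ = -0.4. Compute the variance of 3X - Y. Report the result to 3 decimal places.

1367.100

Var(X) = (10.5)² = 110.25;  Var(Y) = (10.5)² = 110.25
Cov(X,Y) = ρ·sd(X)·sd(Y) = -0.4·10.5·10.5 = -44.1
Var(3X - Y) = (3)²·Var(X) + (-1)²·Var(Y) + 2·(3)·(-1)·Cov(X,Y)
= 9·110.25 + 1·110.25 + -6·-44.1 = 1367.1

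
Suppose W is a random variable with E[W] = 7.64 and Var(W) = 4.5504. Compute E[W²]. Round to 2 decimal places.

62.92

E[W²] = Var(W) + (E[W])² = 4.5504 + (7.64)² = 62.92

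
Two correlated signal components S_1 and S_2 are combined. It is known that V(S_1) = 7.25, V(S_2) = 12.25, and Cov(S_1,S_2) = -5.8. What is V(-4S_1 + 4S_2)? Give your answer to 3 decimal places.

V(-4S_1 + 4S_2) = (-4)²·V(S_1) + (4)²·V(S_2) + 2·(-4)·(4)·Cov(S_1,S_2)
= 16·7.25 + 16·12.25 + -32·-5.8 = 497.6

497.600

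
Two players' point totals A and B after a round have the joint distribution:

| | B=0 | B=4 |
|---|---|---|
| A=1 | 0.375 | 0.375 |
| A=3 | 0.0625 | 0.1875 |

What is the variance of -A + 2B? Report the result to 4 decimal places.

15.0000

E[A] = 1.5,  E[B] = 2.25,  E[AB] = 3.75
Var(A) = 3 − (1.5)² = 0.75;  Var(B) = 9 − (2.25)² = 3.9375
Cov(A,B) = 3.75 − (1.5)(2.25) = 0.375
Var(-A + 2B) = (-1)²·0.75 + (2)²·3.9375 + 2·(-1)·(2)·0.375 = 15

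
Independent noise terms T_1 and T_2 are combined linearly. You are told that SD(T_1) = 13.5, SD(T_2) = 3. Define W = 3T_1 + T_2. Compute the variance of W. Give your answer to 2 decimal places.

1649.25

Var(T_1) = 182.25, Var(T_2) = 9
By independence, Var(W) = (3)²Var(T_1) + (1)²Var(T_2)
= (3)²·182.25 + (1)²·9 = 1649.25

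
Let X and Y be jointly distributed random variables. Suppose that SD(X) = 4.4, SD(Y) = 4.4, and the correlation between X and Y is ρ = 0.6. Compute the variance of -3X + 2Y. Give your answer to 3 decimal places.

112.288

Var(X) = (4.4)² = 19.36;  Var(Y) = (4.4)² = 19.36
Cov(X,Y) = ρ·SD(X)·SD(Y) = 0.6·4.4·4.4 = 11.616
Var(-3X + 2Y) = (-3)²·Var(X) + (2)²·Var(Y) + 2·(-3)·(2)·Cov(X,Y)
= 9·19.36 + 4·19.36 + -12·11.616 = 112.288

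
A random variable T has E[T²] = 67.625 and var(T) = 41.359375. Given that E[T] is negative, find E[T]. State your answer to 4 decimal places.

(E[T])² = E[T²] − var(T) = 67.625 − 41.359375 = 26.265625
E[T] = −√26.265625 = -5.125

-5.1250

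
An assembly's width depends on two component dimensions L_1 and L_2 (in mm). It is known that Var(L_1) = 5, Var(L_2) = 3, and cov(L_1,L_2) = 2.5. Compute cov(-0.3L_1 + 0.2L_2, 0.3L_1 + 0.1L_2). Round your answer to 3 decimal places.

-0.315

cov(-0.3L_1 + 0.2L_2, 0.3L_1 + 0.1L_2) = (-0.3)(0.3)Var(L_1) + (0.2)(0.1)Var(L_2) + [(-0.3)(0.1) + (0.2)(0.3)]cov(L_1,L_2)
= -0.09·5 + 0.02·3 + 0.03·2.5 = -0.315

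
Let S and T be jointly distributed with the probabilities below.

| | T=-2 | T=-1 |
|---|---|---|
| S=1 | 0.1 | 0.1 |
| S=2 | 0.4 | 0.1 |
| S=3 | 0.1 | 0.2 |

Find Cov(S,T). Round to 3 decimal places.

0.060

E[S] = 2.1,  E[T] = -1.6
E[ST] = -3.3
Cov(S,T) = E[ST] − E[S]E[T] = -3.3 − (2.1)(-1.6) = 0.06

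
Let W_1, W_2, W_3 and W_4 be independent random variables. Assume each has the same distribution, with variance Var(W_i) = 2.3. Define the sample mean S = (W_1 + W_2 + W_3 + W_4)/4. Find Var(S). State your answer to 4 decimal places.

By independence, Var(S) = (0.25)²Var(W_1) + (0.25)²Var(W_2) + (0.25)²Var(W_3) + (0.25)²Var(W_4)
= (0.25)²·2.3 + (0.25)²·2.3 + (0.25)²·2.3 + (0.25)²·2.3 = 0.575

0.5750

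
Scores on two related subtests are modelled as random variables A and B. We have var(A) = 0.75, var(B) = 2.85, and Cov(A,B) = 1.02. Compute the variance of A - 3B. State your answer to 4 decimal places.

var(A - 3B) = (1)²·var(A) + (-3)²·var(B) + 2·(1)·(-3)·Cov(A,B)
= 1·0.75 + 9·2.85 + -6·1.02 = 20.28

20.2800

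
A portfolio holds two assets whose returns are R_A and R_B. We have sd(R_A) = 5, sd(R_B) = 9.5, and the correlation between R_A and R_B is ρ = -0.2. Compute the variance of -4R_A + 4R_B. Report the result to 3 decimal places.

V(R_A) = (5)² = 25;  V(R_B) = (9.5)² = 90.25
Cov(R_A,R_B) = ρ·sd(R_A)·sd(R_B) = -0.2·5·9.5 = -9.5
V(-4R_A + 4R_B) = (-4)²·V(R_A) + (4)²·V(R_B) + 2·(-4)·(4)·Cov(R_A,R_B)
= 16·25 + 16·90.25 + -32·-9.5 = 2148

2148.000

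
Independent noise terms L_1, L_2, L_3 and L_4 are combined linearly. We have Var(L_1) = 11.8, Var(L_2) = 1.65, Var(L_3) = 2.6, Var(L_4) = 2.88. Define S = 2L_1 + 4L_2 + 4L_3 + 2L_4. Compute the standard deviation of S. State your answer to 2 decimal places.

11.26

By independence, Var(S) = (2)²Var(L_1) + (4)²Var(L_2) + (4)²Var(L_3) + (2)²Var(L_4)
= (2)²·11.8 + (4)²·1.65 + (4)²·2.6 + (2)²·2.88 = 126.72
sd(S) = √126.72 ≈ 11.26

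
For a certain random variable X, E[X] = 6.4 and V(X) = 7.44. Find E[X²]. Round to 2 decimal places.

E[X²] = V(X) + (E[X])² = 7.44 + (6.4)² = 48.4

48.40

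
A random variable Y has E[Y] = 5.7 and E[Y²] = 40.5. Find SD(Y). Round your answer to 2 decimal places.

V(Y) = 40.5 − (5.7)² = 8.01
SD(Y) = √8.01 ≈ 2.83

2.83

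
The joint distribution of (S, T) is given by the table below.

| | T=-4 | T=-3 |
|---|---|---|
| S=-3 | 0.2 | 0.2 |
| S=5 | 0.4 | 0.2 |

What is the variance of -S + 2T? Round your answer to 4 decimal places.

17.6000

E[S] = 1.8,  E[T] = -3.6,  E[ST] = -6.8
var(S) = 18.6 − (1.8)² = 15.36;  var(T) = 13.2 − (-3.6)² = 0.24
Cov(S,T) = -6.8 − (1.8)(-3.6) = -0.32
var(-S + 2T) = (-1)²·15.36 + (2)²·0.24 + 2·(-1)·(2)·-0.32 = 17.6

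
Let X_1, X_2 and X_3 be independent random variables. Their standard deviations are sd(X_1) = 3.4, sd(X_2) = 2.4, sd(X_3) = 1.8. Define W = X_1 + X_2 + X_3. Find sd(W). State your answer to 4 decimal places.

Var(X_1) = 11.56, Var(X_2) = 5.76, Var(X_3) = 3.24
By independence, Var(W) = (1)²Var(X_1) + (1)²Var(X_2) + (1)²Var(X_3)
= (1)²·11.56 + (1)²·5.76 + (1)²·3.24 = 20.56
sd(W) = √20.56 ≈ 4.5343

4.5343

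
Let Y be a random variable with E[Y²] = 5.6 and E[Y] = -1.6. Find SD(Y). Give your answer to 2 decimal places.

Var(Y) = 5.6 − (-1.6)² = 3.04
SD(Y) = √3.04 ≈ 1.74

1.74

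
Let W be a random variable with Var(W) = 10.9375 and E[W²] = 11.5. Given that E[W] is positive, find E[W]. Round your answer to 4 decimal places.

(E[W])² = E[W²] − Var(W) = 11.5 − 10.9375 = 0.5625
E[W] = √0.5625 = 0.75

0.7500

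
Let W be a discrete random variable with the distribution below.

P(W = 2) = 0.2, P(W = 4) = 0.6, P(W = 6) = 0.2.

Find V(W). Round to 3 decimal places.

1.600

E[W] = (2)(0.2) + (4)(0.6) + (6)(0.2) = 4
E[W²] = (2)²(0.2) + (4)²(0.6) + (6)²(0.2) = 17.6
V(W) = E[W²] − (E[W])² = 17.6 − (4)² = 1.6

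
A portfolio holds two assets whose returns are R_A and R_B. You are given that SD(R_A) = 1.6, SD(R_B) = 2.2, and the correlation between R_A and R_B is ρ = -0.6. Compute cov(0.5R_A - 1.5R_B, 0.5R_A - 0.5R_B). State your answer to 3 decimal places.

6.382

var(R_A) = (1.6)² = 2.56;  var(R_B) = (2.2)² = 4.84
cov(R_A,R_B) = ρ·SD(R_A)·SD(R_B) = -0.6·1.6·2.2 = -2.112
cov(0.5R_A - 1.5R_B, 0.5R_A - 0.5R_B) = (0.5)(0.5)var(R_A) + (-1.5)(-0.5)var(R_B) + [(0.5)(-0.5) + (-1.5)(0.5)]cov(R_A,R_B)
= 0.25·2.56 + 0.75·4.84 + -1·-2.112 = 6.382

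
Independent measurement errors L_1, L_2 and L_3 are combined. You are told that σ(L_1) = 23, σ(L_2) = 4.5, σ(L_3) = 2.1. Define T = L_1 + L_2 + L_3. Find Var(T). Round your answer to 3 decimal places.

553.660

Var(L_1) = 529, Var(L_2) = 20.25, Var(L_3) = 4.41
By independence, Var(T) = (1)²Var(L_1) + (1)²Var(L_2) + (1)²Var(L_3)
= (1)²·529 + (1)²·20.25 + (1)²·4.41 = 553.66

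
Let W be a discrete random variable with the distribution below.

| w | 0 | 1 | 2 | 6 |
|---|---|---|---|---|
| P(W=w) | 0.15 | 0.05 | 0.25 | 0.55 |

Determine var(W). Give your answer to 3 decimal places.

E[W] = (0)(0.15) + (1)(0.05) + (2)(0.25) + (6)(0.55) = 3.85
E[W²] = (0)²(0.15) + (1)²(0.05) + (2)²(0.25) + (6)²(0.55) = 20.85
var(W) = E[W²] − (E[W])² = 20.85 − (3.85)² = 6.0275

6.028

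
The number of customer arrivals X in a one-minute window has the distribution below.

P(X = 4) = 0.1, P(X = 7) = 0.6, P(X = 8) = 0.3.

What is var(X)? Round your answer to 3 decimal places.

E[X] = (4)(0.1) + (7)(0.6) + (8)(0.3) = 7
E[X²] = (4)²(0.1) + (7)²(0.6) + (8)²(0.3) = 50.2
var(X) = E[X²] − (E[X])² = 50.2 − (7)² = 1.2

1.200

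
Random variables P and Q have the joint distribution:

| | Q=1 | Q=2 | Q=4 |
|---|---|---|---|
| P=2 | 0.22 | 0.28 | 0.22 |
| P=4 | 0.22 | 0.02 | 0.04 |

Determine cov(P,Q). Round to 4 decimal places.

E[P] = 2.56,  E[Q] = 2.08
E[PQ] = 5
cov(P,Q) = E[PQ] − E[P]E[Q] = 5 − (2.56)(2.08) = -0.3248

-0.3248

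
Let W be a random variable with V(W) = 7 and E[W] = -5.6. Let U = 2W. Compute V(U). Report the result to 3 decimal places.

28.000

V(2W) = (2)²·V(W) = 4·7 = 28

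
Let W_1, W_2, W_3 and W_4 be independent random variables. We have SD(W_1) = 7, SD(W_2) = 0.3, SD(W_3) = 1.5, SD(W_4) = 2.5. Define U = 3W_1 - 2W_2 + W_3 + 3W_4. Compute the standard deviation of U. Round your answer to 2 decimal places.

var(W_1) = 49, var(W_2) = 0.09, var(W_3) = 2.25, var(W_4) = 6.25
By independence, var(U) = (3)²var(W_1) + (-2)²var(W_2) + (1)²var(W_3) + (3)²var(W_4)
= (3)²·49 + (-2)²·0.09 + (1)²·2.25 + (3)²·6.25 = 499.86
SD(U) = √499.86 ≈ 22.36

22.36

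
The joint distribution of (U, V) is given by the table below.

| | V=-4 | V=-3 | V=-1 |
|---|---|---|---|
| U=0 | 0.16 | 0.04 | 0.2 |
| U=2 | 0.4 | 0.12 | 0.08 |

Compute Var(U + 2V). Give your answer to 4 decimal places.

5.7600

E[U] = 1.2,  E[V] = -3,  E[UV] = -4.08
Var(U) = 2.4 − (1.2)² = 0.96;  Var(V) = 10.68 − (-3)² = 1.68
Cov(U,V) = -4.08 − (1.2)(-3) = -0.48
Var(U + 2V) = (1)²·0.96 + (2)²·1.68 + 2·(1)·(2)·-0.48 = 5.76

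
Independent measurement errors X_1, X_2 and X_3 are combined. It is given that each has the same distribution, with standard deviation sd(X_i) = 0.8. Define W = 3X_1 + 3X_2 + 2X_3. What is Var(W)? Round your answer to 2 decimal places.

Var(X_i) = (0.8)² = 0.64
By independence, Var(W) = (3)²Var(X_1) + (3)²Var(X_2) + (2)²Var(X_3)
= (3)²·0.64 + (3)²·0.64 + (2)²·0.64 = 14.08

14.08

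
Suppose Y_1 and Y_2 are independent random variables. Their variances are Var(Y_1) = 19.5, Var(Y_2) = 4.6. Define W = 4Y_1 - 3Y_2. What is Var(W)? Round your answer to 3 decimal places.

353.400

By independence, Var(W) = (4)²Var(Y_1) + (-3)²Var(Y_2)
= (4)²·19.5 + (-3)²·4.6 = 353.4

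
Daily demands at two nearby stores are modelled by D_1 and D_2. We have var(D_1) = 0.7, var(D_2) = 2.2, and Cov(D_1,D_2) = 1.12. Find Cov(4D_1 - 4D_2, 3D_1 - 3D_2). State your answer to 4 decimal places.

Cov(4D_1 - 4D_2, 3D_1 - 3D_2) = (4)(3)var(D_1) + (-4)(-3)var(D_2) + [(4)(-3) + (-4)(3)]Cov(D_1,D_2)
= 12·0.7 + 12·2.2 + -24·1.12 = 7.92

7.9200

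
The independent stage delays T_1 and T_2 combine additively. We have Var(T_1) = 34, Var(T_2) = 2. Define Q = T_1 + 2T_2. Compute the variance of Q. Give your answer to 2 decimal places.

By independence, Var(Q) = (1)²Var(T_1) + (2)²Var(T_2)
= (1)²·34 + (2)²·2 = 42

42.00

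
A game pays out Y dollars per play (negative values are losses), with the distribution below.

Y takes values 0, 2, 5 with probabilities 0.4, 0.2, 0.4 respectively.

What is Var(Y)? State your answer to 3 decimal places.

E[Y] = (0)(0.4) + (2)(0.2) + (5)(0.4) = 2.4
E[Y²] = (0)²(0.4) + (2)²(0.2) + (5)²(0.4) = 10.8
Var(Y) = E[Y²] − (E[Y])² = 10.8 − (2.4)² = 5.04

5.040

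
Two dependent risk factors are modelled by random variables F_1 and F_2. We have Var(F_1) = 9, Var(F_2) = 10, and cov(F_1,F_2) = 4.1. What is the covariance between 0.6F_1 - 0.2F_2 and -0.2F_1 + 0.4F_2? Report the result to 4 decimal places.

-0.7320

cov(0.6F_1 - 0.2F_2, -0.2F_1 + 0.4F_2) = (0.6)(-0.2)Var(F_1) + (-0.2)(0.4)Var(F_2) + [(0.6)(0.4) + (-0.2)(-0.2)]cov(F_1,F_2)
= -0.12·9 + -0.08·10 + 0.28·4.1 = -0.732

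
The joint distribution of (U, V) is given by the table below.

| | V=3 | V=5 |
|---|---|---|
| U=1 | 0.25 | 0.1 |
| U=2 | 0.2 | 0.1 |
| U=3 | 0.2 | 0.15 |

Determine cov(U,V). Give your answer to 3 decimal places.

E[U] = 2,  E[V] = 3.7
E[UV] = 7.5
cov(U,V) = E[UV] − E[U]E[V] = 7.5 − (2)(3.7) = 0.1

0.100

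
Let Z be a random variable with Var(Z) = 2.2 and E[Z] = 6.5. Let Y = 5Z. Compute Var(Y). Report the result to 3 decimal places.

Var(5Z) = (5)²·Var(Z) = 25·2.2 = 55

55.000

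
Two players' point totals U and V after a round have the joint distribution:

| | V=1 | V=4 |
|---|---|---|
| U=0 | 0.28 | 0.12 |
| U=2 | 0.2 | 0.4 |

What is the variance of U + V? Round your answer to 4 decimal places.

E[U] = 1.2,  E[V] = 2.56,  E[UV] = 3.6
Var(U) = 2.4 − (1.2)² = 0.96;  Var(V) = 8.8 − (2.56)² = 2.2464
Cov(U,V) = 3.6 − (1.2)(2.56) = 0.528
Var(U + V) = (1)²·0.96 + (1)²·2.2464 + 2·(1)·(1)·0.528 = 4.2624

4.2624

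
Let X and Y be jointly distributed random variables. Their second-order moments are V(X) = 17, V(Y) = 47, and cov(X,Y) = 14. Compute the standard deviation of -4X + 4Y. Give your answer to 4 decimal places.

V(-4X + 4Y) = (-4)²·V(X) + (4)²·V(Y) + 2·(-4)·(4)·cov(X,Y)
= 16·17 + 16·47 + -32·14 = 576
SD(-4X + 4Y) = √576 ≈ 24.0000

24.0000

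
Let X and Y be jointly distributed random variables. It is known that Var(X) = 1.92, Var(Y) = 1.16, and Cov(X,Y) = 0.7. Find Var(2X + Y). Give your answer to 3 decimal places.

Var(2X + Y) = (2)²·Var(X) + (1)²·Var(Y) + 2·(2)·(1)·Cov(X,Y)
= 4·1.92 + 1·1.16 + 4·0.7 = 11.64

11.640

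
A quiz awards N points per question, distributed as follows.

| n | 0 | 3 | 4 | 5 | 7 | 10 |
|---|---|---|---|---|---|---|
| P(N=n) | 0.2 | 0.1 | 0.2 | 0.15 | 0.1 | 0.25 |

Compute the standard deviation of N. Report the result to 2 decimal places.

3.50

E[N] = (0)(0.2) + (3)(0.1) + (4)(0.2) + (5)(0.15) + (7)(0.1) + (10)(0.25) = 5.05
E[N²] = (0)²(0.2) + (3)²(0.1) + (4)²(0.2) + (5)²(0.15) + (7)²(0.1) + (10)²(0.25) = 37.75
var(N) = E[N²] − (E[N])² = 37.75 − (5.05)² = 12.2475
SD(N) = √12.2475 ≈ 3.50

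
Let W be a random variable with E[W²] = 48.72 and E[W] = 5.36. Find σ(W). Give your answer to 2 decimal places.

4.47

V(W) = 48.72 − (5.36)² = 19.9904
σ(W) = √19.9904 ≈ 4.47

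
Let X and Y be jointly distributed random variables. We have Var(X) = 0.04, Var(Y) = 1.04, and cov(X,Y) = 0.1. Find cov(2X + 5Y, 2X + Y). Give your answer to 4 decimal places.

6.5600

cov(2X + 5Y, 2X + Y) = (2)(2)Var(X) + (5)(1)Var(Y) + [(2)(1) + (5)(2)]cov(X,Y)
= 4·0.04 + 5·1.04 + 12·0.1 = 6.56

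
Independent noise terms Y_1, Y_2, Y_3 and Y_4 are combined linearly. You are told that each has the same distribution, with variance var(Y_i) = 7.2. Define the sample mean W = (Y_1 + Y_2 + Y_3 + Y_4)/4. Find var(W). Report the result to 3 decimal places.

By independence, var(W) = (0.25)²var(Y_1) + (0.25)²var(Y_2) + (0.25)²var(Y_3) + (0.25)²var(Y_4)
= (0.25)²·7.2 + (0.25)²·7.2 + (0.25)²·7.2 + (0.25)²·7.2 = 1.8

1.800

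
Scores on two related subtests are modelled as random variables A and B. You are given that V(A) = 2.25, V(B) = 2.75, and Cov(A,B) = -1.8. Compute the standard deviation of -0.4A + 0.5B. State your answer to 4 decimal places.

V(-0.4A + 0.5B) = (-0.4)²·V(A) + (0.5)²·V(B) + 2·(-0.4)·(0.5)·Cov(A,B)
= 0.16·2.25 + 0.25·2.75 + -0.4·-1.8 = 1.7675
SD(-0.4A + 0.5B) = √1.7675 ≈ 1.3295

1.3295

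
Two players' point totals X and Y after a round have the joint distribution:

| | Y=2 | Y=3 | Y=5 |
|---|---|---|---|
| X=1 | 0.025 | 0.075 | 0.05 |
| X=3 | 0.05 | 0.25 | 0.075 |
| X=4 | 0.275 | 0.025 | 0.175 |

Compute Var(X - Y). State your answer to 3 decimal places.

2.769

E[X] = 3.175,  E[Y] = 3.25,  E[XY] = 10.2
Var(X) = 11.125 − (3.175)² = 1.044375;  Var(Y) = 12.05 − (3.25)² = 1.4875
Cov(X,Y) = 10.2 − (3.175)(3.25) = -0.11875
Var(X - Y) = (1)²·1.044375 + (-1)²·1.4875 + 2·(1)·(-1)·-0.11875 = 2.769375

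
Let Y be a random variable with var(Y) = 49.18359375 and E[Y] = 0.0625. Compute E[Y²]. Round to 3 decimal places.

E[Y²] = var(Y) + (E[Y])² = 49.18359375 + (0.0625)² = 49.1875

49.188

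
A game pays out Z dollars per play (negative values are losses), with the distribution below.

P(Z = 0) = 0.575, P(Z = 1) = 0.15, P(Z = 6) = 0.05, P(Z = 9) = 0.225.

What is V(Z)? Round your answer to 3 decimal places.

E[Z] = (0)(0.575) + (1)(0.15) + (6)(0.05) + (9)(0.225) = 2.475
E[Z²] = (0)²(0.575) + (1)²(0.15) + (6)²(0.05) + (9)²(0.225) = 20.175
V(Z) = E[Z²] − (E[Z])² = 20.175 − (2.475)² = 14.049375

14.049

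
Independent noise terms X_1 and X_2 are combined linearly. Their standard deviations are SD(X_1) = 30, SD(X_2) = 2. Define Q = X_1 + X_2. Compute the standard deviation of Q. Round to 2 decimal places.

30.07

V(X_1) = 900, V(X_2) = 4
By independence, V(Q) = (1)²V(X_1) + (1)²V(X_2)
= (1)²·900 + (1)²·4 = 904
SD(Q) = √904 ≈ 30.07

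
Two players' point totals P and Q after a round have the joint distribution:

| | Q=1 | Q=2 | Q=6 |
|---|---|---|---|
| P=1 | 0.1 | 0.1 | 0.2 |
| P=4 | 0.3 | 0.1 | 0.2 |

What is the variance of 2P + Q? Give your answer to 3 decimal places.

11.360

E[P] = 2.8,  E[Q] = 3.2,  E[PQ] = 8.3
V(P) = 10 − (2.8)² = 2.16;  V(Q) = 15.6 − (3.2)² = 5.36
Cov(P,Q) = 8.3 − (2.8)(3.2) = -0.66
V(2P + Q) = (2)²·2.16 + (1)²·5.36 + 2·(2)·(1)·-0.66 = 11.36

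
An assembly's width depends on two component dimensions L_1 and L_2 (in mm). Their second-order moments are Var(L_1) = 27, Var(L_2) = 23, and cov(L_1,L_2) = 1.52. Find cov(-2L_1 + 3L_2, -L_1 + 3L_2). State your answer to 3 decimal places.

cov(-2L_1 + 3L_2, -L_1 + 3L_2) = (-2)(-1)Var(L_1) + (3)(3)Var(L_2) + [(-2)(3) + (3)(-1)]cov(L_1,L_2)
= 2·27 + 9·23 + -9·1.52 = 247.32

247.320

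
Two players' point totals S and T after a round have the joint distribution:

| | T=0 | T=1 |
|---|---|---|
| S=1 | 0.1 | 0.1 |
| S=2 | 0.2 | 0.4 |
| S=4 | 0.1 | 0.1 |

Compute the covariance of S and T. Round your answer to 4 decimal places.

E[S] = 2.2,  E[T] = 0.6
E[ST] = 1.3
Cov(S,T) = E[ST] − E[S]E[T] = 1.3 − (2.2)(0.6) = -0.02

-0.0200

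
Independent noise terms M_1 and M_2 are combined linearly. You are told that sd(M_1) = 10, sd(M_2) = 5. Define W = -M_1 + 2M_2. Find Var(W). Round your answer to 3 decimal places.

Var(M_1) = 100, Var(M_2) = 25
By independence, Var(W) = (-1)²Var(M_1) + (2)²Var(M_2)
= (-1)²·100 + (2)²·25 = 200

200.000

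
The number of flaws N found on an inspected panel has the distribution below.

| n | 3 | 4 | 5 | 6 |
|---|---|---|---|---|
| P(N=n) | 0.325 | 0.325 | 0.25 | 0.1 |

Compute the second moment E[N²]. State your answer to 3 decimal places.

17.975

E[N²] = (3)²(0.325) + (4)²(0.325) + (5)²(0.25) + (6)²(0.1) = 17.975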